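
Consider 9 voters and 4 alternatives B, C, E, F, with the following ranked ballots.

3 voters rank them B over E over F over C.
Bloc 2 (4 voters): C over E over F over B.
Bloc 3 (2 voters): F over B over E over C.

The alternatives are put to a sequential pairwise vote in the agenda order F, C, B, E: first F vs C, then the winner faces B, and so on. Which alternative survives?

Round 1: F vs C — 5–4, F advances.
Round 2: F vs B — 6–3, F advances.
Round 3: F vs E — 2–7, E advances.
E survives the agenda.

E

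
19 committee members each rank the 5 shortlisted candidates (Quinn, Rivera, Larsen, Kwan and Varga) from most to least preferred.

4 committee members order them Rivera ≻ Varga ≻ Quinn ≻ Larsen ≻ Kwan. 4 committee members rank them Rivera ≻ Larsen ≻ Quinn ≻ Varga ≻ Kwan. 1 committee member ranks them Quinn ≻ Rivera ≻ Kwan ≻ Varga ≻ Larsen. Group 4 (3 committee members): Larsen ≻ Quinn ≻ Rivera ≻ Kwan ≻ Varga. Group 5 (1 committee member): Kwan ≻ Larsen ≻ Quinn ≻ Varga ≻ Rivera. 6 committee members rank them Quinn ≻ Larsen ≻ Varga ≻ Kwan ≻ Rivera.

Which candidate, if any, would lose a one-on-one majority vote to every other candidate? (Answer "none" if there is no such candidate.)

Kwan

Pairwise majorities:
Quinn vs Rivera: Quinn preferred on 1+3+1+6 = 11 ballots; Quinn wins 11–8.
Quinn–Larsen: Quinn 11–8.
Quinn vs Kwan: Quinn, 18–1.
Quinn–Varga: Quinn 15–4.
Rivera vs Larsen: Larsen wins 10–9.
Rivera vs Kwan: Rivera wins 12–7.
Rivera vs Varga: Rivera, 12–7.
Larsen vs Kwan: Larsen, 17–2.
Larsen vs Varga: Larsen preferred on 4+3+1+6 = 14 ballots; Larsen wins 14–5.
Kwan vs Varga: 5 to 14, Varga.
Only Kwan has no wins; Kwan is the Condorcet loser.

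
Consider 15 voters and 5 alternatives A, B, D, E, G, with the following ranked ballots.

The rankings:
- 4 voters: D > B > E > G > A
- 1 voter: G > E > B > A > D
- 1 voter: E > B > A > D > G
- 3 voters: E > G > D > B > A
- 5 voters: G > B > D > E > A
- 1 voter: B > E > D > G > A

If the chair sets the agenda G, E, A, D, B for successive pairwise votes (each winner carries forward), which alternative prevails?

Round 1: G vs E — 6–9, E advances.
Round 2: E vs A — 15–0, E advances.
Round 3: E vs D — 6–9, D advances.
Round 4: D vs B — 7–8, B advances.
The agenda winner is B.

B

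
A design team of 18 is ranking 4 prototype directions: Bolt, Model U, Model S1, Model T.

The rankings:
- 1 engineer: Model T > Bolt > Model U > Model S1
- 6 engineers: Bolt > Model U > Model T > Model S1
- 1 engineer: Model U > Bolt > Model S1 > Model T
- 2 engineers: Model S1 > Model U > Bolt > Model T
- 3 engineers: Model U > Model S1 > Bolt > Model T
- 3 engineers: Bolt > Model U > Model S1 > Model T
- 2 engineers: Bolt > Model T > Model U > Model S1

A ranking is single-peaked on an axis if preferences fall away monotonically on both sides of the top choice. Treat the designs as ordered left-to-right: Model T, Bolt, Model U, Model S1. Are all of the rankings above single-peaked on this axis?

Axis positions: Model T=1, Bolt=2, Model U=3, Model S1=4.
Ballot type 1 (peak Model T at position 1): ranking walks positions 1-2-3-4, expanding outward from the peak — single-peaked.
Ballot type 2 (peak Bolt at position 2): ranking walks positions 2-3-1-4, expanding outward from the peak — single-peaked.
Ballot type 3 (peak Model U at position 3): ranking walks positions 3-2-4-1, expanding outward from the peak — single-peaked.
Ballot type 4 (peak Model S1 at position 4): ranking walks positions 4-3-2-1, expanding outward from the peak — single-peaked.
Ballot type 5 (peak Model U at position 3): ranking walks positions 3-4-2-1, expanding outward from the peak — single-peaked.
Ballot type 6 (peak Bolt at position 2): ranking walks positions 2-3-4-1, expanding outward from the peak — single-peaked.
Ballot type 7 (peak Bolt at position 2): ranking walks positions 2-1-3-4, expanding outward from the peak — single-peaked.
Every ranking is single-peaked on this axis.

yes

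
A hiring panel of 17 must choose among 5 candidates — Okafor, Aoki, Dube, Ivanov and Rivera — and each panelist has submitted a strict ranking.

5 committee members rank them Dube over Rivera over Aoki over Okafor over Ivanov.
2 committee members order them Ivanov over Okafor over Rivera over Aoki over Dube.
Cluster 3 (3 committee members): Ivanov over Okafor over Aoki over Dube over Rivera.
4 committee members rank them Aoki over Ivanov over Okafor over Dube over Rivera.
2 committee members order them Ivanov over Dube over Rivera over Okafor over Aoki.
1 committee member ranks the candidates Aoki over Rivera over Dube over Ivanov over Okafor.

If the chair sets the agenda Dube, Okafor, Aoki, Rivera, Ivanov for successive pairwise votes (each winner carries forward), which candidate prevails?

Round 1: Dube vs Okafor — 8–9, Okafor advances.
Round 2: Okafor vs Aoki — 7–10, Aoki advances.
Round 3: Aoki vs Rivera — 8–9, Rivera advances.
Round 4: Rivera vs Ivanov — 6–11, Ivanov advances.
The agenda winner is Ivanov.

Ivanov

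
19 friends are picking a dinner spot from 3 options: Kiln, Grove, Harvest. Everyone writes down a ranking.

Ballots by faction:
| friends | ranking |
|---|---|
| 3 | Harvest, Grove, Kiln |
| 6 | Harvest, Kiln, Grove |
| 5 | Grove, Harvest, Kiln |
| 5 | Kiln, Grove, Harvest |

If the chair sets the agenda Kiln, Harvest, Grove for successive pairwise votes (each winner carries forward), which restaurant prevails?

Round 1: Kiln vs Harvest — 5–14, Harvest advances.
Round 2: Harvest vs Grove — 9–10, Grove advances.
The agenda winner is Grove.

Grove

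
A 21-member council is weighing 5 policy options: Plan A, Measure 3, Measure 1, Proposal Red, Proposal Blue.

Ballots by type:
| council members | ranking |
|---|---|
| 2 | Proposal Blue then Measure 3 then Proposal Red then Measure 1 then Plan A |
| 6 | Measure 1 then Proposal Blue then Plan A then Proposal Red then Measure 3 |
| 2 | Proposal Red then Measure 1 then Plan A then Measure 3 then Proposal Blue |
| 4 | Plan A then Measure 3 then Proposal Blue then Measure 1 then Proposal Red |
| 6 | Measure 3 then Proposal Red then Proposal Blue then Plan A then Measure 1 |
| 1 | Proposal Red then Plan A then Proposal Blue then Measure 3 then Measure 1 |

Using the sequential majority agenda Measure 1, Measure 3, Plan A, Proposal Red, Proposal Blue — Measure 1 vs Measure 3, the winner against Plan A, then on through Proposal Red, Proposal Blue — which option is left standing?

Round 1: Measure 1 vs Measure 3 — 8–13, Measure 3 advances.
Round 2: Measure 3 vs Plan A — 8–13, Plan A advances.
Round 3: Plan A vs Proposal Red — 10–11, Proposal Red advances.
Round 4: Proposal Red vs Proposal Blue — 9–12, Proposal Blue advances.
Proposal Blue survives the agenda.

Proposal Blue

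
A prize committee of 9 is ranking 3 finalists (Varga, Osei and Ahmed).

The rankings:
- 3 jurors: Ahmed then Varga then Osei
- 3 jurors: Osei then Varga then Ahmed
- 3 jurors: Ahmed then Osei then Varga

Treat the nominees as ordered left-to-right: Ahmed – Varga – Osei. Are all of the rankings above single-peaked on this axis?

no

Axis positions: Ahmed=1, Varga=2, Osei=3.
Bloc 1 (peak Ahmed at position 1): ranking walks positions 1-2-3, expanding outward from the peak — single-peaked.
Bloc 2 (peak Osei at position 3): ranking walks positions 3-2-1, expanding outward from the peak — single-peaked.
Bloc 3: ranking walks positions 1-3-2; Osei is ranked above Varga even though Varga lies between Osei and the peak Ahmed on the axis — preferences dip and rise again. Not single-peaked.
Bloc 3 violates single-peakedness, so the profile is not single-peaked on this axis.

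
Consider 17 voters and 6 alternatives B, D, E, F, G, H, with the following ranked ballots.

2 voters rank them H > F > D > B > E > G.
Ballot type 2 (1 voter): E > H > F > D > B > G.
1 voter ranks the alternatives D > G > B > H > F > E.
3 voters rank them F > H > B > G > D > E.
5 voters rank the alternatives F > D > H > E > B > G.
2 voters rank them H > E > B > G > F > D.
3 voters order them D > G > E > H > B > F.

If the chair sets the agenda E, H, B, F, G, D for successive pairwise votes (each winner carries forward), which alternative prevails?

Round 1: E vs H — 4–13, H advances.
Round 2: H vs B — 16–1, H advances.
Round 3: H vs F — 9–8, H advances.
Round 4: H vs G — 13–4, H advances.
Round 5: H vs D — 8–9, D advances.
The agenda winner is D.

D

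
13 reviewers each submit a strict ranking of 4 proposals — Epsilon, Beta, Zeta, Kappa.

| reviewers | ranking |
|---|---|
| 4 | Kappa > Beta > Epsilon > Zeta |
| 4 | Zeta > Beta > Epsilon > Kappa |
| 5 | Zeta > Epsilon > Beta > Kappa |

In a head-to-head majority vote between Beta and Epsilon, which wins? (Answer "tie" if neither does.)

Ballots ranking Beta above Epsilon: 4 + 4 = 8.
Ballots ranking Epsilon above Beta: 13 − 8 = 5.
Beta wins the head-to-head 8–5.

Beta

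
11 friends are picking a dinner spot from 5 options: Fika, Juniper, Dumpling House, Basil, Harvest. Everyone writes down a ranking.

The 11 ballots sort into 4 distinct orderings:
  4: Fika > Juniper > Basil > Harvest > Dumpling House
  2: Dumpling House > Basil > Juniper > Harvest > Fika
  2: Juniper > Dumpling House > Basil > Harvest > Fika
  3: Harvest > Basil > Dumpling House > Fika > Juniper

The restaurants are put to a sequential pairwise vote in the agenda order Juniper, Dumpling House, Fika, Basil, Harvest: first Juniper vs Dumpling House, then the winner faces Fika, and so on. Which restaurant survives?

Round 1: Juniper vs Dumpling House — 6–5, Juniper advances.
Round 2: Juniper vs Fika — 4–7, Fika advances.
Round 3: Fika vs Basil — 4–7, Basil advances.
Round 4: Basil vs Harvest — 8–3, Basil advances.
Basil survives the agenda.

Basil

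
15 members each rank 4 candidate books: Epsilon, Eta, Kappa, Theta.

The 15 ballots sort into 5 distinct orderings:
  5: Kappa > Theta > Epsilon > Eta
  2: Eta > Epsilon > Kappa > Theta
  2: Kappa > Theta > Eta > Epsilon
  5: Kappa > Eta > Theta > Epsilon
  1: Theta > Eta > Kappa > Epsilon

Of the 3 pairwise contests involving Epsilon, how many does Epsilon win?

0

Epsilon against each rival (15 members):
Epsilon vs Eta: 5 for Epsilon, 10 for Eta — Eta by 10–5.
Epsilon vs Kappa: Epsilon preferred on 2 ballots; Kappa wins 13–2.
Epsilon vs Theta: Theta wins 13–2.
Epsilon beats no one; loses to Eta, Kappa, Theta — 0 pairwise wins.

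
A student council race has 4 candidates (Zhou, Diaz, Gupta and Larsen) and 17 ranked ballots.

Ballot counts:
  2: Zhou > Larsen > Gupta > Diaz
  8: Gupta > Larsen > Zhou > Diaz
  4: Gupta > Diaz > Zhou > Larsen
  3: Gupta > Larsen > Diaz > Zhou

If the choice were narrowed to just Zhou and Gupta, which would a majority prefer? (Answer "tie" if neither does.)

Ballots ranking Zhou above Gupta: 2.
Ballots ranking Gupta above Zhou: 17 − 2 = 15.
Gupta wins the head-to-head 15–2.

Gupta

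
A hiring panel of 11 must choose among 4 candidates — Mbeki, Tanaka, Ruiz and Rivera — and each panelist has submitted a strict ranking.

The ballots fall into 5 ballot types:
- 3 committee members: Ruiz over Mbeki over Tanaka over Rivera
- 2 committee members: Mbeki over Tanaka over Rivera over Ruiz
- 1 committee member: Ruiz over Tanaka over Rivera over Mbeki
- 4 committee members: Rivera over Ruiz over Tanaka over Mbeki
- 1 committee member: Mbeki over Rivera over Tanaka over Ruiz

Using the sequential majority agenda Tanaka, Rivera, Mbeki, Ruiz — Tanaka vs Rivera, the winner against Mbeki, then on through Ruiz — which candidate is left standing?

Ruiz

Round 1: Tanaka vs Rivera — 6–5, Tanaka advances.
Round 2: Tanaka vs Mbeki — 5–6, Mbeki advances.
Round 3: Mbeki vs Ruiz — 3–8, Ruiz advances.
The agenda winner is Ruiz.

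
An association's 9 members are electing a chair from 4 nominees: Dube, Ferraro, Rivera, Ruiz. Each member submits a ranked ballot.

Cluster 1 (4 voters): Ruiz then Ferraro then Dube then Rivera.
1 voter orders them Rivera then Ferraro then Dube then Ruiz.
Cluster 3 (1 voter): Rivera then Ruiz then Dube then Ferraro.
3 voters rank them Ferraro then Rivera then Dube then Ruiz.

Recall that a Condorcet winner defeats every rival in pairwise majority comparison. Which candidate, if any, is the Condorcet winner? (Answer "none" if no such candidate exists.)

none

Head-to-head results (9 voters):
Dube–Ferraro: Ferraro 8–1.
Dube vs Rivera: Rivera wins 5–4.
Dube–Ruiz: Ruiz 5–4.
Ferraro vs Rivera: Ferraro wins 7–2.
Ferraro vs Ruiz: Ruiz, 5–4.
Rivera vs Ruiz: Rivera wins 5–4.
Each candidate drops at least one matchup (Dube loses to Ferraro; Ferraro loses to Ruiz; Rivera loses to Ferraro; Ruiz loses to Rivera); the cycle Ferraro > Rivera > Ruiz > Ferraro rules out a Condorcet winner.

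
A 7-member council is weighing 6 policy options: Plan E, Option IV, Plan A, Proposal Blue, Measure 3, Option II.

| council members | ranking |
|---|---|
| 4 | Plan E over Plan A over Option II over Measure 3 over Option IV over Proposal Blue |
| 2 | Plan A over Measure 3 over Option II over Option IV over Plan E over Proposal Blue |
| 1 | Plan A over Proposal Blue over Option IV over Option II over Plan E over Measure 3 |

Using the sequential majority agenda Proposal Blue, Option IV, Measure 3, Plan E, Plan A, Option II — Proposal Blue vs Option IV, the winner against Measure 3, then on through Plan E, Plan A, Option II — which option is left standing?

Plan E

Round 1: Proposal Blue vs Option IV — 1–6, Option IV advances.
Round 2: Option IV vs Measure 3 — 1–6, Measure 3 advances.
Round 3: Measure 3 vs Plan E — 2–5, Plan E advances.
Round 4: Plan E vs Plan A — 4–3, Plan E advances.
Round 5: Plan E vs Option II — 4–3, Plan E advances.
The agenda winner is Plan E.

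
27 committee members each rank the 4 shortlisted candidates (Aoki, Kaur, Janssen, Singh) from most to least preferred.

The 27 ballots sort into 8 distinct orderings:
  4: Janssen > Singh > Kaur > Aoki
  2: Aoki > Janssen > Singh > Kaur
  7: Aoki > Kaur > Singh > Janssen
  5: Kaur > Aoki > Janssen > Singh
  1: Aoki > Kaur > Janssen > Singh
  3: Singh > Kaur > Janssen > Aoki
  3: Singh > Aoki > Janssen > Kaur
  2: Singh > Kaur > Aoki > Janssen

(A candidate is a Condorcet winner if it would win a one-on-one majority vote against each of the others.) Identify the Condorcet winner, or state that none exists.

Check each pair by majority over 27 ballots:
Aoki vs Kaur: Kaur, 14–13.
Aoki vs Janssen: Aoki wins 20–7.
Aoki vs Singh: Aoki, 15–12.
Kaur vs Janssen: Kaur, 18–9.
Kaur vs Singh: Singh wins 14–13.
Janssen vs Singh: Singh wins 15–12.
No candidate is unbeaten: Aoki loses to Kaur; Kaur loses to Singh; Janssen loses to Aoki; Singh loses to Aoki. In particular Aoki > Singh > Kaur > Aoki is a majority cycle — no Condorcet winner exists.

none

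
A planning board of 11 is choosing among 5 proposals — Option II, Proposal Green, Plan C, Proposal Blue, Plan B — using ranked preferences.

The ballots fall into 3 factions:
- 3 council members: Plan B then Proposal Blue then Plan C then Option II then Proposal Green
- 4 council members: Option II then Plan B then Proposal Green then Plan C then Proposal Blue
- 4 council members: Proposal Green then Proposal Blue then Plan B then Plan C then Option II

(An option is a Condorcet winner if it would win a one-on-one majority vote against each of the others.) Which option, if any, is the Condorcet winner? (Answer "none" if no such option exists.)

Check each pair by majority over 11 ballots:
Option II vs Proposal Green: 7 to 4, Option II.
Option II vs Plan C: Option II is ranked higher on 4 ballots, Plan C on 7. Plan C wins 7–4.
Option II vs Proposal Blue: 4 for Option II, 7 for Proposal Blue — Proposal Blue by 7–4.
Option II vs Plan B: Option II is ranked higher on 4 ballots, Plan B on 7. Plan B wins 7–4.
Proposal Green vs Plan C: Proposal Green is ranked higher on 4+4 = 8 ballots, Plan C on 3. Proposal Green wins 8–3.
Proposal Green vs Proposal Blue: Proposal Green is ranked higher on 4+4 = 8 ballots, Proposal Blue on 3. Proposal Green wins 8–3.
Proposal Green vs Plan B: 4 to 7, Plan B.
Plan C vs Proposal Blue: 4 to 7, Proposal Blue.
Plan C vs Plan B: Plan C is ranked higher on 0 ballots, Plan B on 11. Plan B wins 11–0.
Proposal Blue vs Plan B: Proposal Blue preferred on 4 ballots; Plan B wins 7–4.
Plan B wins every pairwise contest, so Plan B is the Condorcet winner.

Plan B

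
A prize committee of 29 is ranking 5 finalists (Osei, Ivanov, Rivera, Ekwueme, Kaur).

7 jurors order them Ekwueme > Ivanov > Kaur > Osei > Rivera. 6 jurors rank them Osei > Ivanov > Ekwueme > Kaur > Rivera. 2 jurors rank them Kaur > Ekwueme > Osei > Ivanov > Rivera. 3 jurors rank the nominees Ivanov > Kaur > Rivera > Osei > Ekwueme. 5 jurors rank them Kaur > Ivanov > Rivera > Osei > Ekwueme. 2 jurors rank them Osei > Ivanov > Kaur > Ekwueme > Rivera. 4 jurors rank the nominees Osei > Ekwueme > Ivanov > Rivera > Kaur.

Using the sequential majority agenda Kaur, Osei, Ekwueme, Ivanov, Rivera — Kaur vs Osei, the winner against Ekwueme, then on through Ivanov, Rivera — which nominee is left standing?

Ivanov

Round 1: Kaur vs Osei — 17–12, Kaur advances.
Round 2: Kaur vs Ekwueme — 12–17, Ekwueme advances.
Round 3: Ekwueme vs Ivanov — 13–16, Ivanov advances.
Round 4: Ivanov vs Rivera — 29–0, Ivanov advances.
Ivanov survives the agenda.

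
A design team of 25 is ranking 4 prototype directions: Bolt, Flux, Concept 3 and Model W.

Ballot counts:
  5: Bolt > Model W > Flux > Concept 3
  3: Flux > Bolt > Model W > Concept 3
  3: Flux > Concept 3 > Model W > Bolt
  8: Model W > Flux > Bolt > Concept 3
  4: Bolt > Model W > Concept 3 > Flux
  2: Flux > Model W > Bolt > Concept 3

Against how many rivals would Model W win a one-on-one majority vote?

Model W against each rival (25 engineers):
Model W vs Bolt: Model W preferred on 3+8+2 = 13 ballots; Model W wins 13–12.
Model W–Flux: Model W 17–8.
Model W vs Concept 3: Model W wins 22–3.
Model W beats Bolt, Flux, Concept 3 — 3 pairwise wins.

3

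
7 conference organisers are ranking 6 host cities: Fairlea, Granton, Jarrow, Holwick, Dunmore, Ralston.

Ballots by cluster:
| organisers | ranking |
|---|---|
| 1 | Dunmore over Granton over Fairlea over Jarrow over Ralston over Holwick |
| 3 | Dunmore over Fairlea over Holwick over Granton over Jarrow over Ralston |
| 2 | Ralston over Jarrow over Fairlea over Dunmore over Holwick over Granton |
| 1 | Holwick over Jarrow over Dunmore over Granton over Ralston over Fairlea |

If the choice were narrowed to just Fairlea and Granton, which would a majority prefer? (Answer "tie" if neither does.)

Fairlea

Ballots ranking Fairlea above Granton: 3 + 2 = 5.
Ballots ranking Granton above Fairlea: 7 − 5 = 2.
Fairlea wins the head-to-head 5–2.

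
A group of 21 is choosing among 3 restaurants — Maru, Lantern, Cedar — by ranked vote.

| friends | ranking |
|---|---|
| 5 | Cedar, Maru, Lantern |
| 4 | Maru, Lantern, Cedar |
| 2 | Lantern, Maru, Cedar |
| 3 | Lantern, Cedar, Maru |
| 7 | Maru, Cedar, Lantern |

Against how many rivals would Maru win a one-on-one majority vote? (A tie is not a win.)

2

Maru against each rival (21 friends):
Maru vs Lantern: Maru, 16–5.
Maru vs Cedar: Maru is ranked higher on 4+2+7 = 13 ballots, Cedar on 8. Maru wins 13–8.
Maru beats Lantern, Cedar — 2 pairwise wins.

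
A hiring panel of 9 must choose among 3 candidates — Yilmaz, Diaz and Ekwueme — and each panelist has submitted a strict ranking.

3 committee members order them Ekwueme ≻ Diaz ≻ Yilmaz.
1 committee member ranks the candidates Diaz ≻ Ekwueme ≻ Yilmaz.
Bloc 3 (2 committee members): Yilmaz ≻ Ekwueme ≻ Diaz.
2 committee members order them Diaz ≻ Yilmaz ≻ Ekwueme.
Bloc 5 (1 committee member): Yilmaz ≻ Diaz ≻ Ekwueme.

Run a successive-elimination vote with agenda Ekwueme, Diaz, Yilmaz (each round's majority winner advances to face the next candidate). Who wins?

Yilmaz

Round 1: Ekwueme vs Diaz — 5–4, Ekwueme advances.
Round 2: Ekwueme vs Yilmaz — 4–5, Yilmaz advances.
Yilmaz survives the agenda.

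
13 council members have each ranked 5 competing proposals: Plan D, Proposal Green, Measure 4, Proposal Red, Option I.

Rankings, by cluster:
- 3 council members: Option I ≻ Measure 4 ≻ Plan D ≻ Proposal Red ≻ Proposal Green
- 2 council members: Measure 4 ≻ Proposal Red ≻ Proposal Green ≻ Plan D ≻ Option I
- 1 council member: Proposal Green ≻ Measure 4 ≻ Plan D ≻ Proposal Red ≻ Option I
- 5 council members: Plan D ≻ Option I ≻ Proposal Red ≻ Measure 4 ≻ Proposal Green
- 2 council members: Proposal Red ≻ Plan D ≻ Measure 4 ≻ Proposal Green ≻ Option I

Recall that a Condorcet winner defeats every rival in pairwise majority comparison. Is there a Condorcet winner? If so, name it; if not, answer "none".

Plan D

Pairwise majorities:
Plan D vs Proposal Green: 3+5+2 = 10 for Plan D, 3 for Proposal Green — Plan D by 10–3.
Plan D vs Measure 4: Plan D wins 7–6.
Plan D vs Proposal Red: Plan D wins 9–4.
Plan D vs Option I: 10 to 3, Plan D.
Proposal Green vs Measure 4: Measure 4 wins 12–1.
Proposal Green vs Proposal Red: Proposal Green preferred on 1 ballot; Proposal Red wins 12–1.
Proposal Green vs Option I: Option I, 8–5.
Measure 4 vs Proposal Red: 3+2+1 = 6 for Measure 4, 7 for Proposal Red — Proposal Red by 7–6.
Measure 4–Option I: Option I 8–5.
Proposal Red–Option I: Option I 8–5.
Plan D wins every pairwise contest, so Plan D is the Condorcet winner.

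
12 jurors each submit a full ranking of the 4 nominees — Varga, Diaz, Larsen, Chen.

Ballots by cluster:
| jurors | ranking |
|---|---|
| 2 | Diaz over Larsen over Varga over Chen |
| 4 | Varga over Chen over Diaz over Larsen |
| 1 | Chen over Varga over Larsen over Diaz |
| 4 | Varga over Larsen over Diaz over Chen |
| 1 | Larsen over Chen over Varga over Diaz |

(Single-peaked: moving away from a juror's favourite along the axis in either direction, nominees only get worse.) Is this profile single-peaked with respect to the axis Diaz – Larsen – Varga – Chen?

Axis positions: Diaz=1, Larsen=2, Varga=3, Chen=4.
Cluster 1 (peak Diaz at position 1): ranking walks positions 1-2-3-4, expanding outward from the peak — single-peaked.
Cluster 2: ranking walks positions 3-4-1-2; Diaz is ranked above Larsen even though Larsen lies between Diaz and the peak Varga on the axis — preferences dip and rise again. Not single-peaked.
Cluster 3 (peak Chen at position 4): ranking walks positions 4-3-2-1, expanding outward from the peak — single-peaked.
Cluster 4 (peak Varga at position 3): ranking walks positions 3-2-1-4, expanding outward from the peak — single-peaked.
Cluster 5: ranking walks positions 2-4-3-1; Chen is ranked above Varga even though Varga lies between Chen and the peak Larsen on the axis — preferences dip and rise again. Not single-peaked.
Cluster 2 violates single-peakedness, so the profile is not single-peaked on this axis.

no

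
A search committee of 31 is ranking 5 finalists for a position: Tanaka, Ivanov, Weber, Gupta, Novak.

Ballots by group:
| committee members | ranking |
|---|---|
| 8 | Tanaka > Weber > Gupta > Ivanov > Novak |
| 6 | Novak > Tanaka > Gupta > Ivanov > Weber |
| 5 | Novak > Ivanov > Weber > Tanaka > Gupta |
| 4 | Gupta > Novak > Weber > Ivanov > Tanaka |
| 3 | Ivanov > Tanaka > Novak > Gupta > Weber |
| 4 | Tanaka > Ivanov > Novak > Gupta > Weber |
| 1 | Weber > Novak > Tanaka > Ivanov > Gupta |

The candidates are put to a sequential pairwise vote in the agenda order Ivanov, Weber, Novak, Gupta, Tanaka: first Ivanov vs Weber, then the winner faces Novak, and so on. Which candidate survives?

Novak

Round 1: Ivanov vs Weber — 18–13, Ivanov advances.
Round 2: Ivanov vs Novak — 15–16, Novak advances.
Round 3: Novak vs Gupta — 19–12, Novak advances.
Round 4: Novak vs Tanaka — 16–15, Novak advances.
The agenda winner is Novak.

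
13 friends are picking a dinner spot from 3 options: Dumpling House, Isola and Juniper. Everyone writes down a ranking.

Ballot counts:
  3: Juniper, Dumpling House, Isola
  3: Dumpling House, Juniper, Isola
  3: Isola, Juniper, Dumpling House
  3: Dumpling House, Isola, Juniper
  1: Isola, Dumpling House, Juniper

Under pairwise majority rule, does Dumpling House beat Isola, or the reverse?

Ballots ranking Dumpling House above Isola: 3 + 3 + 3 = 9.
Ballots ranking Isola above Dumpling House: 13 − 9 = 4.
Dumpling House wins the head-to-head 9–4.

Dumpling House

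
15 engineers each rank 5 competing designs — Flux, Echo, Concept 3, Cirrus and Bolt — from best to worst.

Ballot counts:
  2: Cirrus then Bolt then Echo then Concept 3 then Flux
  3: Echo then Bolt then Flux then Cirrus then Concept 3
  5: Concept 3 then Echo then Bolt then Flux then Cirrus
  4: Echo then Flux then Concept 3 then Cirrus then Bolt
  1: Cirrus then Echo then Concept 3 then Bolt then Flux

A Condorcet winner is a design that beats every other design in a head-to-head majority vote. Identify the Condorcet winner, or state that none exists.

Echo

Check each pair by majority over 15 ballots:
Flux vs Echo: Echo, 15–0.
Flux vs Concept 3: Concept 3 wins 8–7.
Flux vs Cirrus: Flux, 12–3.
Flux vs Bolt: Flux preferred on 4 ballots; Bolt wins 11–4.
Echo vs Concept 3: Echo, 10–5.
Echo vs Cirrus: Echo, 12–3.
Echo vs Bolt: Echo wins 13–2.
Concept 3 vs Cirrus: Concept 3, 9–6.
Concept 3–Bolt: Concept 3 10–5.
Cirrus vs Bolt: Cirrus is ranked higher on 2+4+1 = 7 ballots, Bolt on 8. Bolt wins 8–7.
Echo wins every pairwise contest, so Echo is the Condorcet winner.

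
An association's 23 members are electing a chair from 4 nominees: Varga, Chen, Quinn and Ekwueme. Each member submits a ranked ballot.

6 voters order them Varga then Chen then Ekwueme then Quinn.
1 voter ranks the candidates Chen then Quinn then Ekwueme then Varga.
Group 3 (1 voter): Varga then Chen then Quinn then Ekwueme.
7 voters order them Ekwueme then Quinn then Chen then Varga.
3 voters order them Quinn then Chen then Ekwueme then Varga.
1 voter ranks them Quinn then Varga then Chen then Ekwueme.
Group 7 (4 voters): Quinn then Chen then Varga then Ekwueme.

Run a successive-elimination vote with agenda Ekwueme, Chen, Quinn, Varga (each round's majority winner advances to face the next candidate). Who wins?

Round 1: Ekwueme vs Chen — 7–16, Chen advances.
Round 2: Chen vs Quinn — 8–15, Quinn advances.
Round 3: Quinn vs Varga — 16–7, Quinn advances.
Quinn survives the agenda.

Quinn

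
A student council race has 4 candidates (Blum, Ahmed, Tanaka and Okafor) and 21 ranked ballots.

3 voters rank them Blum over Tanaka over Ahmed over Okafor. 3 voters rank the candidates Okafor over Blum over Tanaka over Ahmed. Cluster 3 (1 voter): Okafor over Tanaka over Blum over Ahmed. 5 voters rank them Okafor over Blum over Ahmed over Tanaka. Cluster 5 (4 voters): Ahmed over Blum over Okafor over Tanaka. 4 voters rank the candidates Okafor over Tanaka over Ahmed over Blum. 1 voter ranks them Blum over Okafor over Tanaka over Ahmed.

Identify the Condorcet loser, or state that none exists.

Ahmed

Head-to-head results (21 voters):
Blum vs Ahmed: Blum wins 13–8.
Blum vs Tanaka: Blum wins 16–5.
Blum vs Okafor: 8 to 13, Okafor.
Ahmed–Tanaka: Tanaka 12–9.
Ahmed vs Okafor: Ahmed preferred on 3+4 = 7 ballots; Okafor wins 14–7.
Tanaka vs Okafor: Okafor wins 18–3.
Ahmed is beaten in every head-to-head and is the Condorcet loser.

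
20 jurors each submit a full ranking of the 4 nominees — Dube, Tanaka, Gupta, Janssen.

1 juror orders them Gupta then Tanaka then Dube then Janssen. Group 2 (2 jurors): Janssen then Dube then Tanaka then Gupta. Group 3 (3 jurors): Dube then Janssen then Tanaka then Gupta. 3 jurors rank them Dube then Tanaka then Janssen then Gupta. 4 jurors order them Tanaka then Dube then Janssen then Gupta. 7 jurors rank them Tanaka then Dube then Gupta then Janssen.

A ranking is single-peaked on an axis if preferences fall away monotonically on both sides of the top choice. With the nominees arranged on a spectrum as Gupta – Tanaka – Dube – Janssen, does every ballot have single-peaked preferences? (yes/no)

yes

Axis positions: Gupta=1, Tanaka=2, Dube=3, Janssen=4.
Group 1 (peak Gupta at position 1): ranking walks positions 1-2-3-4, expanding outward from the peak — single-peaked.
Group 2 (peak Janssen at position 4): ranking walks positions 4-3-2-1, expanding outward from the peak — single-peaked.
Group 3 (peak Dube at position 3): ranking walks positions 3-4-2-1, expanding outward from the peak — single-peaked.
Group 4 (peak Dube at position 3): ranking walks positions 3-2-4-1, expanding outward from the peak — single-peaked.
Group 5 (peak Tanaka at position 2): ranking walks positions 2-3-4-1, expanding outward from the peak — single-peaked.
Group 6 (peak Tanaka at position 2): ranking walks positions 2-3-1-4, expanding outward from the peak — single-peaked.
Every ranking is single-peaked on this axis.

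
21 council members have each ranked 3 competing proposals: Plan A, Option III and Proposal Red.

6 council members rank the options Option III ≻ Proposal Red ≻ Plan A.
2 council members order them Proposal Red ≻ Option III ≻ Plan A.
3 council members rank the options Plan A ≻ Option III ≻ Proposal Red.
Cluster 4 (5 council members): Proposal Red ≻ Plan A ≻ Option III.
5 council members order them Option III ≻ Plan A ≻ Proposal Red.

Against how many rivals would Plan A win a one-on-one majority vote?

Plan A against each rival (21 council members):
Plan A vs Option III: 8 to 13, Option III.
Plan A vs Proposal Red: 3+5 = 8 for Plan A, 13 for Proposal Red — Proposal Red by 13–8.
Plan A beats no one; loses to Option III, Proposal Red — 0 pairwise wins.

0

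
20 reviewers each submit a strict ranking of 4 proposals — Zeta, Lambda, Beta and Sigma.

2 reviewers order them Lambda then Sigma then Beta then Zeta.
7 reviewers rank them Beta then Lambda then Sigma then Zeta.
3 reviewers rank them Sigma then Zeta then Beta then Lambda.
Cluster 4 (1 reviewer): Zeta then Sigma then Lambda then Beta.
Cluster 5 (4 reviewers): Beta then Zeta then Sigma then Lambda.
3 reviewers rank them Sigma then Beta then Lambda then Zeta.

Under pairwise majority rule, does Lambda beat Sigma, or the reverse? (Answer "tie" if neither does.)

Ballots ranking Lambda above Sigma: 2 + 7 = 9.
Ballots ranking Sigma above Lambda: 20 − 9 = 11.
Sigma wins the head-to-head 11–9.

Sigma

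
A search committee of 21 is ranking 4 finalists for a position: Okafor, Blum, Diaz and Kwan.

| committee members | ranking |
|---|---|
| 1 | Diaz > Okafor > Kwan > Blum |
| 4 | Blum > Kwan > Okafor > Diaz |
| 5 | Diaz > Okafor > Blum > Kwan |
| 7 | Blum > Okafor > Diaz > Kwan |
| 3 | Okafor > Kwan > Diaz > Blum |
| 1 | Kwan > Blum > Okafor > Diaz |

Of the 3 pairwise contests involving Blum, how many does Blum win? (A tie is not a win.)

Blum against each rival (21 committee members):
Blum vs Okafor: Blum is ranked higher on 4+7+1 = 12 ballots, Okafor on 9. Blum wins 12–9.
Blum vs Diaz: 4+7+1 = 12 for Blum, 9 for Diaz — Blum by 12–9.
Blum–Kwan: Blum 16–5.
Blum beats Okafor, Diaz, Kwan — 3 pairwise wins.

3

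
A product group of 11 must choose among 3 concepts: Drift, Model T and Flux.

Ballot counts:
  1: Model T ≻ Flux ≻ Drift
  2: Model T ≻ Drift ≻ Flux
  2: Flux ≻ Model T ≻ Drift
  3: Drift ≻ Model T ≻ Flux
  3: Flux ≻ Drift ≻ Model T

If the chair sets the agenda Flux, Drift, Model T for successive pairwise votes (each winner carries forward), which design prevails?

Model T

Round 1: Flux vs Drift — 6–5, Flux advances.
Round 2: Flux vs Model T — 5–6, Model T advances.
Model T survives the agenda.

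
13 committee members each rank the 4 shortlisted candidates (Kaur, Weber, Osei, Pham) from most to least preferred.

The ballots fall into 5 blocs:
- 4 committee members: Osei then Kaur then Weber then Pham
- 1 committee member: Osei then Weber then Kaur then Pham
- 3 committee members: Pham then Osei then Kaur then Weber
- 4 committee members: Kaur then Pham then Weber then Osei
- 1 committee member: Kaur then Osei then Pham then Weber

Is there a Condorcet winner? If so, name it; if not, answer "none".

Pairwise majorities:
Kaur vs Weber: Kaur preferred on 4+3+4+1 = 12 ballots; Kaur wins 12–1.
Kaur vs Osei: 5 to 8, Osei.
Kaur vs Pham: 4+1+4+1 = 10 for Kaur, 3 for Pham — Kaur by 10–3.
Weber vs Osei: Weber preferred on 4 ballots; Osei wins 9–4.
Weber vs Pham: Weber is ranked higher on 4+1 = 5 ballots, Pham on 8. Pham wins 8–5.
Osei vs Pham: Osei is ranked higher on 4+1+1 = 6 ballots, Pham on 7. Pham wins 7–6.
Every candidate loses at least once (Kaur loses to Osei; Weber loses to Kaur; Osei loses to Pham; Pham loses to Kaur). The majority relation contains the cycle Kaur beats Pham beats Osei beats Kaur, so there is no Condorcet winner.

none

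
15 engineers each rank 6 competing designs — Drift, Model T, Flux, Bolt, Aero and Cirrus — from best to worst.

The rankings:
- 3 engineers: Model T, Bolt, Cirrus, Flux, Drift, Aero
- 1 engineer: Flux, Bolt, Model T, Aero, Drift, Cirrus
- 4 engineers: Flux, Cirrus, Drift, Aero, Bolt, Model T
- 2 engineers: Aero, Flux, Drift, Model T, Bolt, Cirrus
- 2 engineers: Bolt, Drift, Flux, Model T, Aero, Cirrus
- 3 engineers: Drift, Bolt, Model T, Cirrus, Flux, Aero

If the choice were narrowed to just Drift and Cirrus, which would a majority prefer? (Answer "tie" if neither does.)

Ballots ranking Drift above Cirrus: 1 + 2 + 2 + 3 = 8.
Ballots ranking Cirrus above Drift: 15 − 8 = 7.
Drift wins the head-to-head 8–7.

Drift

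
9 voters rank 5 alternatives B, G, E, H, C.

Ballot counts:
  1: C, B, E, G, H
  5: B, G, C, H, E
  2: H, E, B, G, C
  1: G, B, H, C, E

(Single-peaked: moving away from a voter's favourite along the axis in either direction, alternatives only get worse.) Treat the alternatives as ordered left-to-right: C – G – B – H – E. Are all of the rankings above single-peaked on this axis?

Axis positions: C=1, G=2, B=3, H=4, E=5.
Cluster 1: ranking walks positions 1-3-5-2-4; B is ranked above G even though G lies between B and the peak C on the axis — preferences dip and rise again. Not single-peaked.
Cluster 2 (peak B at position 3): ranking walks positions 3-2-1-4-5, expanding outward from the peak — single-peaked.
Cluster 3 (peak H at position 4): ranking walks positions 4-5-3-2-1, expanding outward from the peak — single-peaked.
Cluster 4 (peak G at position 2): ranking walks positions 2-3-4-1-5, expanding outward from the peak — single-peaked.
Cluster 1 violates single-peakedness, so the profile is not single-peaked on this axis.

no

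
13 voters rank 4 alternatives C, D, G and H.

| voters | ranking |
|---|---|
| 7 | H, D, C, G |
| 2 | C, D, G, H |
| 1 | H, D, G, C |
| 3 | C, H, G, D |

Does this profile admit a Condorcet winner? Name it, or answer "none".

H

Pairwise majorities:
C vs D: 2+3 = 5 for C, 8 for D — D by 8–5.
C vs G: C is ranked higher on 7+2+3 = 12 ballots, G on 1. C wins 12–1.
C vs H: C is ranked higher on 2+3 = 5 ballots, H on 8. H wins 8–5.
D vs G: D is ranked higher on 7+2+1 = 10 ballots, G on 3. D wins 10–3.
D vs H: D is ranked higher on 2 ballots, H on 11. H wins 11–2.
G vs H: 2 for G, 11 for H — H by 11–2.
H defeats every rival head-to-head and is the Condorcet winner.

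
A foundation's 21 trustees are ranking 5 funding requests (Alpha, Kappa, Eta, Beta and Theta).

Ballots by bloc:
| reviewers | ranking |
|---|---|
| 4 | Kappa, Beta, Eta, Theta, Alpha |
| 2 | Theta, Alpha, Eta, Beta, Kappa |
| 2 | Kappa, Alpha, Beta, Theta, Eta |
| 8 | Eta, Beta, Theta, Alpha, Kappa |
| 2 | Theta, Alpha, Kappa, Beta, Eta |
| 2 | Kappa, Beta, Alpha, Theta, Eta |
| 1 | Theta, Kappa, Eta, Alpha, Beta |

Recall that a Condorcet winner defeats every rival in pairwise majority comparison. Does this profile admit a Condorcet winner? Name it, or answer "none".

Check each pair by majority over 21 ballots:
Alpha vs Kappa: Alpha preferred on 2+8+2 = 12 ballots; Alpha wins 12–9.
Alpha vs Eta: 8 to 13, Eta.
Alpha vs Beta: 7 to 14, Beta.
Alpha vs Theta: 2+2 = 4 for Alpha, 17 for Theta — Theta by 17–4.
Kappa vs Eta: 4+2+2+2+1 = 11 for Kappa, 10 for Eta — Kappa by 11–10.
Kappa vs Beta: Kappa preferred on 4+2+2+2+1 = 11 ballots; Kappa wins 11–10.
Kappa vs Theta: Kappa preferred on 4+2+2 = 8 ballots; Theta wins 13–8.
Eta vs Beta: 2+8+1 = 11 for Eta, 10 for Beta — Eta by 11–10.
Eta vs Theta: Eta preferred on 4+8 = 12 ballots; Eta wins 12–9.
Beta vs Theta: 16 to 5, Beta.
Every project loses at least once (Alpha loses to Eta; Kappa loses to Alpha; Eta loses to Kappa; Beta loses to Kappa; Theta loses to Eta). The majority relation contains the cycle Alpha beats Kappa beats Eta beats Alpha, so there is no Condorcet winner.

none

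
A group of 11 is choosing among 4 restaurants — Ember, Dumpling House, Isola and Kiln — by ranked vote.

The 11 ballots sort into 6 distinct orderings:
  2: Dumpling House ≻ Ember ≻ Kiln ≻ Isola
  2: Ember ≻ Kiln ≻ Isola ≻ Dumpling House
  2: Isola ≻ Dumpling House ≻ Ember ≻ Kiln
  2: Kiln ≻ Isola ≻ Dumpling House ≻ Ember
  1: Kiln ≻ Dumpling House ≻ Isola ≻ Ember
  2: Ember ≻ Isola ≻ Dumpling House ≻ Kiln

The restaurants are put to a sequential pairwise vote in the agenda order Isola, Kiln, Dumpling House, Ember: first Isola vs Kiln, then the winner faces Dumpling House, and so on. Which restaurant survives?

Dumpling House

Round 1: Isola vs Kiln — 4–7, Kiln advances.
Round 2: Kiln vs Dumpling House — 5–6, Dumpling House advances.
Round 3: Dumpling House vs Ember — 7–4, Dumpling House advances.
Dumpling House survives the agenda.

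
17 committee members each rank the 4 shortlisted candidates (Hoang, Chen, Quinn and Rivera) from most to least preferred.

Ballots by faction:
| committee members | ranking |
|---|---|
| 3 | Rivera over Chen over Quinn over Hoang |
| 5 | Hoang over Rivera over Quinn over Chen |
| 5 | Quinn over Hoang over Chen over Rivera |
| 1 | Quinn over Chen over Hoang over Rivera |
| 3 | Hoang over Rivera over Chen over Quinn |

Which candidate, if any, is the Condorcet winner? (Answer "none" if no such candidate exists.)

none

Pairwise majorities:
Hoang vs Chen: 5+5+3 = 13 for Hoang, 4 for Chen — Hoang by 13–4.
Hoang–Quinn: Quinn 9–8.
Hoang vs Rivera: Hoang preferred on 5+5+1+3 = 14 ballots; Hoang wins 14–3.
Chen vs Quinn: Chen preferred on 3+3 = 6 ballots; Quinn wins 11–6.
Chen vs Rivera: Rivera wins 11–6.
Quinn vs Rivera: Quinn preferred on 5+1 = 6 ballots; Rivera wins 11–6.
Each candidate drops at least one matchup (Hoang loses to Quinn; Chen loses to Hoang; Quinn loses to Rivera; Rivera loses to Hoang); the cycle Hoang → Rivera → Quinn → Hoang rules out a Condorcet winner.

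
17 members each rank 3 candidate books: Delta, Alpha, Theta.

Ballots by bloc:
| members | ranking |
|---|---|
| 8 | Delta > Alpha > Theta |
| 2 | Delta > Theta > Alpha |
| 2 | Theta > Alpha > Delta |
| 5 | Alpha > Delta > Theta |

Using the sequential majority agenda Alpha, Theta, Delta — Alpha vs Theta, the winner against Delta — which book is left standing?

Round 1: Alpha vs Theta — 13–4, Alpha advances.
Round 2: Alpha vs Delta — 7–10, Delta advances.
The agenda winner is Delta.

Delta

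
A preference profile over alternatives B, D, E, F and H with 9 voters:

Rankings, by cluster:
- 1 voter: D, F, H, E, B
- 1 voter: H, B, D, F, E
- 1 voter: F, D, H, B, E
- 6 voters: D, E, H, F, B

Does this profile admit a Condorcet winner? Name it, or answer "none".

D

Head-to-head results (9 voters):
B vs D: 1 to 8, D.
B vs E: E, 7–2.
B vs F: F wins 8–1.
B vs H: H, 9–0.
D vs E: D is ranked higher on 1+1+1+6 = 9 ballots, E on 0. D wins 9–0.
D vs F: D wins 8–1.
D vs H: D wins 8–1.
E–F: E 6–3.
E vs H: E, 6–3.
F–H: H 7–2.
D wins every pairwise contest, so D is the Condorcet winner.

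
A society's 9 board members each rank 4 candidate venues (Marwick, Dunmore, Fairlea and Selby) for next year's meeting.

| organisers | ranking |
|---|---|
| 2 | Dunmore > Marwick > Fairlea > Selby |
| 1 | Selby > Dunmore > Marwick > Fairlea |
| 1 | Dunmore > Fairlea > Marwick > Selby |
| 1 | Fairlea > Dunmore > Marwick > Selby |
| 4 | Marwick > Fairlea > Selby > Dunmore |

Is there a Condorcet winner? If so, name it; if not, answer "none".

none

Check each pair by majority over 9 ballots:
Marwick vs Dunmore: Marwick preferred on 4 ballots; Dunmore wins 5–4.
Marwick vs Fairlea: Marwick, 7–2.
Marwick vs Selby: Marwick wins 8–1.
Dunmore vs Fairlea: Dunmore is ranked higher on 2+1+1 = 4 ballots, Fairlea on 5. Fairlea wins 5–4.
Dunmore vs Selby: Dunmore preferred on 2+1+1 = 4 ballots; Selby wins 5–4.
Fairlea vs Selby: 8 to 1, Fairlea.
No city is unbeaten: Marwick loses to Dunmore; Dunmore loses to Fairlea; Fairlea loses to Marwick; Selby loses to Marwick. In particular Marwick > Fairlea > Dunmore > Marwick is a majority cycle — no Condorcet winner exists.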